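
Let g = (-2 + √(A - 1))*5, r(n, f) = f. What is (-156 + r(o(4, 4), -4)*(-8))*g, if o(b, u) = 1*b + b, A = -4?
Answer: 1240 - 620*I*√5 ≈ 1240.0 - 1386.4*I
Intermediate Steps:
o(b, u) = 2*b (o(b, u) = b + b = 2*b)
g = -10 + 5*I*√5 (g = (-2 + √(-4 - 1))*5 = (-2 + √(-5))*5 = (-2 + I*√5)*5 = -10 + 5*I*√5 ≈ -10.0 + 11.18*I)
(-156 + r(o(4, 4), -4)*(-8))*g = (-156 - 4*(-8))*(-10 + 5*I*√5) = (-156 + 32)*(-10 + 5*I*√5) = -124*(-10 + 5*I*√5) = 1240 - 620*I*√5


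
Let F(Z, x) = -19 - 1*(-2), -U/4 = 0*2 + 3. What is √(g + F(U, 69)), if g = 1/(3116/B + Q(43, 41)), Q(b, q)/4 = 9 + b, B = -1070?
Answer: I*√204602892558/109722 ≈ 4.1225*I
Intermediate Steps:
U = -12 (U = -4*(0*2 + 3) = -4*(0 + 3) = -4*3 = -12)
Q(b, q) = 36 + 4*b (Q(b, q) = 4*(9 + b) = 36 + 4*b)
F(Z, x) = -17 (F(Z, x) = -19 + 2 = -17)
g = 535/109722 (g = 1/(3116/(-1070) + (36 + 4*43)) = 1/(3116*(-1/1070) + (36 + 172)) = 1/(-1558/535 + 208) = 1/(109722/535) = 535/109722 ≈ 0.0048760)
√(g + F(U, 69)) = √(535/109722 - 17) = √(-1864739/109722) = I*√204602892558/109722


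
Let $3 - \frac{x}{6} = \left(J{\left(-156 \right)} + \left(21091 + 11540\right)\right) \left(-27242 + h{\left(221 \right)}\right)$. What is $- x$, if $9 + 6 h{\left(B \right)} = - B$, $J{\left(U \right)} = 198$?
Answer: $-5373516396$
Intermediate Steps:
$h{\left(B \right)} = - \frac{3}{2} - \frac{B}{6}$ ($h{\left(B \right)} = - \frac{3}{2} + \frac{\left(-1\right) B}{6} = - \frac{3}{2} - \frac{B}{6}$)
$x = 5373516396$ ($x = 18 - 6 \left(198 + \left(21091 + 11540\right)\right) \left(-27242 - \frac{115}{3}\right) = 18 - 6 \left(198 + 32631\right) \left(-27242 - \frac{115}{3}\right) = 18 - 6 \cdot 32829 \left(-27242 - \frac{115}{3}\right) = 18 - 6 \cdot 32829 \left(- \frac{81841}{3}\right) = 18 - -5373516378 = 18 + 5373516378 = 5373516396$)
$- x = \left(-1\right) 5373516396 = -5373516396$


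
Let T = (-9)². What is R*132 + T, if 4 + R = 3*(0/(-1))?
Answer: -447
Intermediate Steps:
R = -4 (R = -4 + 3*(0/(-1)) = -4 + 3*(0*(-1)) = -4 + 3*0 = -4 + 0 = -4)
T = 81
R*132 + T = -4*132 + 81 = -528 + 81 = -447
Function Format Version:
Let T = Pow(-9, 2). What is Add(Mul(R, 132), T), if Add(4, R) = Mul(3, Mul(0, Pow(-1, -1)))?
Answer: -447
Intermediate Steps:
R = -4 (R = Add(-4, Mul(3, Mul(0, Pow(-1, -1)))) = Add(-4, Mul(3, Mul(0, -1))) = Add(-4, Mul(3, 0)) = Add(-4, 0) = -4)
T = 81
Add(Mul(R, 132), T) = Add(Mul(-4, 132), 81) = Add(-528, 81) = -447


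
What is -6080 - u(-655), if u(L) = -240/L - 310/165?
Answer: -26277302/4323 ≈ -6078.5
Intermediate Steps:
u(L) = -62/33 - 240/L (u(L) = -240/L - 310*1/165 = -240/L - 62/33 = -62/33 - 240/L)
-6080 - u(-655) = -6080 - (-62/33 - 240/(-655)) = -6080 - (-62/33 - 240*(-1/655)) = -6080 - (-62/33 + 48/131) = -6080 - 1*(-6538/4323) = -6080 + 6538/4323 = -26277302/4323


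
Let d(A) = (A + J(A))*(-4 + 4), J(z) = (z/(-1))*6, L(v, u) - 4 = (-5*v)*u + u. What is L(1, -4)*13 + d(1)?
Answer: 260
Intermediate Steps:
L(v, u) = 4 + u - 5*u*v (L(v, u) = 4 + ((-5*v)*u + u) = 4 + (-5*u*v + u) = 4 + (u - 5*u*v) = 4 + u - 5*u*v)
J(z) = -6*z (J(z) = (z*(-1))*6 = -z*6 = -6*z)
d(A) = 0 (d(A) = (A - 6*A)*(-4 + 4) = -5*A*0 = 0)
L(1, -4)*13 + d(1) = (4 - 4 - 5*(-4)*1)*13 + 0 = (4 - 4 + 20)*13 + 0 = 20*13 + 0 = 260 + 0 = 260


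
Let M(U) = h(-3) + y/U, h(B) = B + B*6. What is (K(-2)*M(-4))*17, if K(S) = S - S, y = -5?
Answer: 0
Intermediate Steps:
K(S) = 0
h(B) = 7*B (h(B) = B + 6*B = 7*B)
M(U) = -21 - 5/U (M(U) = 7*(-3) - 5/U = -21 - 5/U)
(K(-2)*M(-4))*17 = (0*(-21 - 5/(-4)))*17 = (0*(-21 - 5*(-¼)))*17 = (0*(-21 + 5/4))*17 = (0*(-79/4))*17 = 0*17 = 0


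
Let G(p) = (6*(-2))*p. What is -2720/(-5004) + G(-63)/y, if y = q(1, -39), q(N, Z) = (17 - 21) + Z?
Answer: -916516/53793 ≈ -17.038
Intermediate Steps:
q(N, Z) = -4 + Z
y = -43 (y = -4 - 39 = -43)
G(p) = -12*p
-2720/(-5004) + G(-63)/y = -2720/(-5004) - 12*(-63)/(-43) = -2720*(-1/5004) + 756*(-1/43) = 680/1251 - 756/43 = -916516/53793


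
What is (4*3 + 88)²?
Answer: 10000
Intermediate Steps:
(4*3 + 88)² = (12 + 88)² = 100² = 10000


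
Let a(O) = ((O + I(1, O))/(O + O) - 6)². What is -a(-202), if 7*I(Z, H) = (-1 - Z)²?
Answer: -60512841/1999396 ≈ -30.266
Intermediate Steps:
I(Z, H) = (-1 - Z)²/7
a(O) = (-6 + (4/7 + O)/(2*O))² (a(O) = ((O + (1 + 1)²/7)/(O + O) - 6)² = ((O + (⅐)*2²)/((2*O)) - 6)² = ((O + (⅐)*4)*(1/(2*O)) - 6)² = ((O + 4/7)*(1/(2*O)) - 6)² = ((4/7 + O)*(1/(2*O)) - 6)² = ((4/7 + O)/(2*O) - 6)² = (-6 + (4/7 + O)/(2*O))²)
-a(-202) = -(-4 + 77*(-202))²/(196*(-202)²) = -(-4 - 15554)²/(196*40804) = -(-15558)²/(196*40804) = -242051364/(196*40804) = -1*60512841/1999396 = -60512841/1999396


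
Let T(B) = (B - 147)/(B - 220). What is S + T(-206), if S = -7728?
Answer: -3291775/426 ≈ -7727.2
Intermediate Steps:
T(B) = (-147 + B)/(-220 + B)
S + T(-206) = -7728 + (-147 - 206)/(-220 - 206) = -7728 - 353/(-426) = -7728 - 1/426*(-353) = -7728 + 353/426 = -3291775/426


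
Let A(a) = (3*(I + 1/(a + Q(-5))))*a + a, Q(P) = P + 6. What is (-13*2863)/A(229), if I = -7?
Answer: 8560370/1052713 ≈ 8.1317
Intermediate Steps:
Q(P) = 6 + P
A(a) = a + a*(-21 + 3/(1 + a)) (A(a) = (3*(-7 + 1/(a + (6 - 5))))*a + a = (3*(-7 + 1/(a + 1)))*a + a = (3*(-7 + 1/(1 + a)))*a + a = (-21 + 3/(1 + a))*a + a = a*(-21 + 3/(1 + a)) + a = a + a*(-21 + 3/(1 + a)))
(-13*2863)/A(229) = (-13*2863)/((-1*229*(17 + 20*229)/(1 + 229))) = -37219*(-230/(229*(17 + 4580))) = -37219/((-1*229*1/230*4597)) = -37219/(-1052713/230) = -37219*(-230/1052713) = 8560370/1052713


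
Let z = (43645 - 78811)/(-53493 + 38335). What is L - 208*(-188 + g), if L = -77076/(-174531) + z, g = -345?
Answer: 48883758665171/440923483 ≈ 1.1087e+5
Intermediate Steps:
z = 17583/7579 (z = -35166/(-15158) = -35166*(-1/15158) = 17583/7579 ≈ 2.3200)
L = 1217645859/440923483 (L = -77076/(-174531) + 17583/7579 = -77076*(-1/174531) + 17583/7579 = 25692/58177 + 17583/7579 = 1217645859/440923483 ≈ 2.7616)
L - 208*(-188 + g) = 1217645859/440923483 - 208*(-188 - 345) = 1217645859/440923483 - 208*(-533) = 1217645859/440923483 - 1*(-110864) = 1217645859/440923483 + 110864 = 48883758665171/440923483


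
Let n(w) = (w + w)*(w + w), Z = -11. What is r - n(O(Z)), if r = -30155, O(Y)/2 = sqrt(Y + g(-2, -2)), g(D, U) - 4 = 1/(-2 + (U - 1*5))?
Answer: -270371/9 ≈ -30041.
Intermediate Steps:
g(D, U) = 4 + 1/(-7 + U) (g(D, U) = 4 + 1/(-2 + (U - 1*5)) = 4 + 1/(-2 + (U - 5)) = 4 + 1/(-2 + (-5 + U)) = 4 + 1/(-7 + U))
O(Y) = 2*sqrt(35/9 + Y) (O(Y) = 2*sqrt(Y + (-27 + 4*(-2))/(-7 - 2)) = 2*sqrt(Y + (-27 - 8)/(-9)) = 2*sqrt(Y - 1/9*(-35)) = 2*sqrt(Y + 35/9) = 2*sqrt(35/9 + Y))
n(w) = 4*w**2 (n(w) = (2*w)*(2*w) = 4*w**2)
r - n(O(Z)) = -30155 - 4*(2*sqrt(35 + 9*(-11))/3)**2 = -30155 - 4*(2*sqrt(35 - 99)/3)**2 = -30155 - 4*(2*sqrt(-64)/3)**2 = -30155 - 4*(2*(8*I)/3)**2 = -30155 - 4*(16*I/3)**2 = -30155 - 4*(-256)/9 = -30155 - 1*(-1024/9) = -30155 + 1024/9 = -270371/9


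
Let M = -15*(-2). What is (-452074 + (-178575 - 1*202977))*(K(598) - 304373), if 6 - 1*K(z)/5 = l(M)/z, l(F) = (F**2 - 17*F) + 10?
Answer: 75859596703682/299 ≈ 2.5371e+11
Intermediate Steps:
M = 30
l(F) = 10 + F**2 - 17*F
K(z) = 30 - 2000/z (K(z) = 30 - 5*(10 + 30**2 - 17*30)/z = 30 - 5*(10 + 900 - 510)/z = 30 - 2000/z)
(-452074 + (-178575 - 1*202977))*(K(598) - 304373) = (-452074 + (-178575 - 1*202977))*((30 - 2000/598) - 304373) = (-452074 + (-178575 - 202977))*((30 - 2000*1/598) - 304373) = (-452074 - 381552)*((30 - 1000/299) - 304373) = -833626*(7970/299 - 304373) = -833626*(-90999557/299) = 75859596703682/299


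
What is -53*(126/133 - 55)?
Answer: 54431/19 ≈ 2864.8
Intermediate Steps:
-53*(126/133 - 55) = -53*(126*(1/133) - 55) = -53*(18/19 - 55) = -53*(-1027/19) = 54431/19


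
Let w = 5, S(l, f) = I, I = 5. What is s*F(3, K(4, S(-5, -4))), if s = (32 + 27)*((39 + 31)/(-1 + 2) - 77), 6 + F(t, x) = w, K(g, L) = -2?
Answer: 413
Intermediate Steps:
S(l, f) = 5
F(t, x) = -1 (F(t, x) = -6 + 5 = -1)
s = -413 (s = 59*(70/1 - 77) = 59*(70*1 - 77) = 59*(70 - 77) = 59*(-7) = -413)
s*F(3, K(4, S(-5, -4))) = -413*(-1) = 413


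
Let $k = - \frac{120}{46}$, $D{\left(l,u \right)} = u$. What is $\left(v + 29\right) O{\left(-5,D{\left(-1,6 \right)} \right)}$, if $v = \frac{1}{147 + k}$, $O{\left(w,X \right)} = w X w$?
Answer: $\frac{4816600}{1107} \approx 4351.0$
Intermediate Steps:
$k = - \frac{60}{23}$ ($k = \left(-120\right) \frac{1}{46} = - \frac{60}{23} \approx -2.6087$)
$O{\left(w,X \right)} = X w^{2}$ ($O{\left(w,X \right)} = X w w = X w^{2}$)
$v = \frac{23}{3321}$ ($v = \frac{1}{147 - \frac{60}{23}} = \frac{1}{\frac{3321}{23}} = \frac{23}{3321} \approx 0.0069256$)
$\left(v + 29\right) O{\left(-5,D{\left(-1,6 \right)} \right)} = \left(\frac{23}{3321} + 29\right) 6 \left(-5\right)^{2} = \frac{96332 \cdot 6 \cdot 25}{3321} = \frac{96332}{3321} \cdot 150 = \frac{4816600}{1107}$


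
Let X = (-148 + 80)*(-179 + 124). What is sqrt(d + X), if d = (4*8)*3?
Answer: 2*sqrt(959) ≈ 61.935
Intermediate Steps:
d = 96 (d = 32*3 = 96)
X = 3740 (X = -68*(-55) = 3740)
sqrt(d + X) = sqrt(96 + 3740) = sqrt(3836) = 2*sqrt(959)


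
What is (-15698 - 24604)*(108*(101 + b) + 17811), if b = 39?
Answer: -1327185162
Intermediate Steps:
(-15698 - 24604)*(108*(101 + b) + 17811) = (-15698 - 24604)*(108*(101 + 39) + 17811) = -40302*(108*140 + 17811) = -40302*(15120 + 17811) = -40302*32931 = -1327185162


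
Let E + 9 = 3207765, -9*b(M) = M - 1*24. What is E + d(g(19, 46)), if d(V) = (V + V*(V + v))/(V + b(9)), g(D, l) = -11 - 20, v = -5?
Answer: 282279273/88 ≈ 3.2077e+6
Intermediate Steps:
b(M) = 8/3 - M/9 (b(M) = -(M - 1*24)/9 = -(M - 24)/9 = -(-24 + M)/9 = 8/3 - M/9)
E = 3207756 (E = -9 + 3207765 = 3207756)
g(D, l) = -31
d(V) = (V + V*(-5 + V))/(5/3 + V) (d(V) = (V + V*(V - 5))/(V + (8/3 - 1/9*9)) = (V + V*(-5 + V))/(V + (8/3 - 1)) = (V + V*(-5 + V))/(V + 5/3) = (V + V*(-5 + V))/(5/3 + V))
E + d(g(19, 46)) = 3207756 + 3*(-31)*(-4 - 31)/(5 + 3*(-31)) = 3207756 + 3*(-31)*(-35)/(5 - 93) = 3207756 + 3*(-31)*(-35)/(-88) = 3207756 + 3*(-31)*(-1/88)*(-35) = 3207756 - 3255/88 = 282279273/88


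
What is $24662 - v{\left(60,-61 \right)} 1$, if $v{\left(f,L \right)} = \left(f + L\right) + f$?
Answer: $24603$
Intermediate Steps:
$v{\left(f,L \right)} = L + 2 f$ ($v{\left(f,L \right)} = \left(L + f\right) + f = L + 2 f$)
$24662 - v{\left(60,-61 \right)} 1 = 24662 - \left(-61 + 2 \cdot 60\right) 1 = 24662 - \left(-61 + 120\right) 1 = 24662 - 59 \cdot 1 = 24662 - 59 = 24603$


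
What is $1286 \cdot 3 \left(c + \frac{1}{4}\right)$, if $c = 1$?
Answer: $\frac{9645}{2} \approx 4822.5$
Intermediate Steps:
$1286 \cdot 3 \left(c + \frac{1}{4}\right) = 1286 \cdot 3 \left(1 + \frac{1}{4}\right) = 1286 \cdot 3 \cdot \frac{5}{4} = 1286 \cdot \frac{15}{4} = \frac{9645}{2}$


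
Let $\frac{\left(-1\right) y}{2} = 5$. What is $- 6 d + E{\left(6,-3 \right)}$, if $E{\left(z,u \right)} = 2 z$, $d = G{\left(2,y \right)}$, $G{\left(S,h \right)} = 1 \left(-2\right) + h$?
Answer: $84$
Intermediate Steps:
$y = -10$ ($y = \left(-2\right) 5 = -10$)
$G{\left(S,h \right)} = -2 + h$
$d = -12$ ($d = -2 - 10 = -12$)
$- 6 d + E{\left(6,-3 \right)} = \left(-6\right) \left(-12\right) + 2 \cdot 6 = 72 + 12 = 84$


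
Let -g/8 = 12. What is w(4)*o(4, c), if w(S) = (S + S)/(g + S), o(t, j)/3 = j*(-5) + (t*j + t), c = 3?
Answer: -6/23 ≈ -0.26087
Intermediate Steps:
g = -96 (g = -8*12 = -96)
o(t, j) = -15*j + 3*t + 3*j*t (o(t, j) = 3*(j*(-5) + (t*j + t)) = 3*(-5*j + (j*t + t)) = 3*(-5*j + (t + j*t)) = 3*(t - 5*j + j*t) = -15*j + 3*t + 3*j*t)
w(S) = 2*S/(-96 + S) (w(S) = (S + S)/(-96 + S) = (2*S)/(-96 + S) = 2*S/(-96 + S))
w(4)*o(4, c) = (2*4/(-96 + 4))*(-15*3 + 3*4 + 3*3*4) = (2*4/(-92))*(-45 + 12 + 36) = (2*4*(-1/92))*3 = -2/23*3 = -6/23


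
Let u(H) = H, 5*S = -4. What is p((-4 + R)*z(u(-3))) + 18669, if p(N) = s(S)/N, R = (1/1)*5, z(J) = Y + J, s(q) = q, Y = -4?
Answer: 653419/35 ≈ 18669.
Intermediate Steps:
S = -⅘ (S = (⅕)*(-4) = -⅘ ≈ -0.80000)
z(J) = -4 + J
R = 5 (R = (1*1)*5 = 1*5 = 5)
p(N) = -4/(5*N)
p((-4 + R)*z(u(-3))) + 18669 = -4*1/((-4 - 3)*(-4 + 5))/5 + 18669 = -4/(5*(1*(-7))) + 18669 = -⅘/(-7) + 18669 = -⅘*(-⅐) + 18669 = 4/35 + 18669 = 653419/35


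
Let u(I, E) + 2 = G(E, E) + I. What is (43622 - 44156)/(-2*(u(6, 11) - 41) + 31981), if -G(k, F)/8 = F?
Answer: -534/32231 ≈ -0.016568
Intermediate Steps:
G(k, F) = -8*F
u(I, E) = -2 + I - 8*E (u(I, E) = -2 + (-8*E + I) = -2 + (I - 8*E) = -2 + I - 8*E)
(43622 - 44156)/(-2*(u(6, 11) - 41) + 31981) = (43622 - 44156)/(-2*((-2 + 6 - 8*11) - 41) + 31981) = -534/(-2*((-2 + 6 - 88) - 41) + 31981) = -534/(-2*(-84 - 41) + 31981) = -534/(-2*(-125) + 31981) = -534/(250 + 31981) = -534/32231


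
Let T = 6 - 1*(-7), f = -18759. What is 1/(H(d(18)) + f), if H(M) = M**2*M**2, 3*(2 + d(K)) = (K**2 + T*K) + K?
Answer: 1/1303191241 ≈ 7.6735e-10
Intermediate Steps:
T = 13 (T = 6 + 7 = 13)
d(K) = -2 + K**2/3 + 14*K/3 (d(K) = -2 + ((K**2 + 13*K) + K)/3 = -2 + (K**2 + 14*K)/3 = -2 + (K**2/3 + 14*K/3) = -2 + K**2/3 + 14*K/3)
H(M) = M**4
1/(H(d(18)) + f) = 1/((-2 + (1/3)*18**2 + (14/3)*18)**4 - 18759) = 1/((-2 + (1/3)*324 + 84)**4 - 18759) = 1/((-2 + 108 + 84)**4 - 18759) = 1/(190**4 - 18759) = 1/(1303210000 - 18759) = 1/1303191241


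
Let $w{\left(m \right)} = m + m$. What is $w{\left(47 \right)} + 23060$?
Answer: $23154$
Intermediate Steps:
$w{\left(m \right)} = 2 m$
$w{\left(47 \right)} + 23060 = 2 \cdot 47 + 23060 = 94 + 23060 = 23154$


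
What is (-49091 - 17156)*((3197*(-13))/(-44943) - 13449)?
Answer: 40039477856962/44943 ≈ 8.9089e+8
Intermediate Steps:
(-49091 - 17156)*((3197*(-13))/(-44943) - 13449) = -66247*(-41561*(-1/44943) - 13449) = -66247*(41561/44943 - 13449) = -66247*(-604396846/44943) = 40039477856962/44943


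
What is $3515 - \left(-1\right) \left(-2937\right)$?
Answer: $578$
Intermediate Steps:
$3515 - \left(-1\right) \left(-2937\right) = 3515 - 2937 = 578$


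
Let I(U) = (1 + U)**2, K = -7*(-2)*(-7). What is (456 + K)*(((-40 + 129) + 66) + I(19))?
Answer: 198690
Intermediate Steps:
K = -98 (K = 14*(-7) = -98)
(456 + K)*(((-40 + 129) + 66) + I(19)) = (456 - 98)*(((-40 + 129) + 66) + (1 + 19)**2) = 358*((89 + 66) + 20**2) = 358*(155 + 400) = 358*555 = 198690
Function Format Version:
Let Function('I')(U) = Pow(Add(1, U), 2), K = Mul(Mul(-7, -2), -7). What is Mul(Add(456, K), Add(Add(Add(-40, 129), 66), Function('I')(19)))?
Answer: 198690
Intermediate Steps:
K = -98 (K = Mul(14, -7) = -98)
Mul(Add(456, K), Add(Add(Add(-40, 129), 66), Function('I')(19))) = Mul(Add(456, -98), Add(Add(Add(-40, 129), 66), Pow(Add(1, 19), 2))) = Mul(358, Add(Add(89, 66), Pow(20, 2))) = Mul(358, Add(155, 400)) = Mul(358, 555) = 198690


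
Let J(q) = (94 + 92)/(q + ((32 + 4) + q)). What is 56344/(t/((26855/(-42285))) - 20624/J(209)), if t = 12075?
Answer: -28143997032/34642130983 ≈ -0.81242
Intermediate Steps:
J(q) = 186/(36 + 2*q) (J(q) = 186/(q + (36 + q)) = 186/(36 + 2*q))
56344/(t/((26855/(-42285))) - 20624/J(209)) = 56344/(12075/((26855/(-42285))) - 20624/(93/(18 + 209))) = 56344/(12075/((26855*(-1/42285))) - 20624/(93/227)) = 56344/(12075/(-5371/8457) - 20624/(93*(1/227))) = 56344/(12075*(-8457/5371) - 20624/93/227) = 56344/(-102118275/5371 - 20624*227/93) = 56344/(-102118275/5371 - 4681648/93) = 56344/(-34642130983/499503) = 56344*(-499503/34642130983) = -28143997032/34642130983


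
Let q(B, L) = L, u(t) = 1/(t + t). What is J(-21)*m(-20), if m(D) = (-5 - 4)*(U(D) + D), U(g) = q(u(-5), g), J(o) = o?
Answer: -7560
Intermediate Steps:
u(t) = 1/(2*t)
U(g) = g
m(D) = -18*D (m(D) = (-5 - 4)*(D + D) = -18*D)
J(-21)*m(-20) = -(-378)*(-20) = -21*360 = -7560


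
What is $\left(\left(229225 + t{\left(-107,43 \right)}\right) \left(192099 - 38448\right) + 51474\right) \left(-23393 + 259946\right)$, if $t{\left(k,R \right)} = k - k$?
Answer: $8331562708141797$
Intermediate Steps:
$t{\left(k,R \right)} = 0$
$\left(\left(229225 + t{\left(-107,43 \right)}\right) \left(192099 - 38448\right) + 51474\right) \left(-23393 + 259946\right) = \left(\left(229225 + 0\right) \left(192099 - 38448\right) + 51474\right) \left(-23393 + 259946\right) = \left(229225 \cdot 153651 + 51474\right) 236553 = \left(35220650475 + 51474\right) 236553 = 35220701949 \cdot 236553 = 8331562708141797$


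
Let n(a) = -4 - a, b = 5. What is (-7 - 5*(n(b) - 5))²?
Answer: 3969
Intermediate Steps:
(-7 - 5*(n(b) - 5))² = (-7 - 5*((-4 - 1*5) - 5))² = (-7 - 5*((-4 - 5) - 5))² = (-7 - 5*(-9 - 5))² = (-7 - 5*(-14))² = (-7 + 70)² = 63² = 3969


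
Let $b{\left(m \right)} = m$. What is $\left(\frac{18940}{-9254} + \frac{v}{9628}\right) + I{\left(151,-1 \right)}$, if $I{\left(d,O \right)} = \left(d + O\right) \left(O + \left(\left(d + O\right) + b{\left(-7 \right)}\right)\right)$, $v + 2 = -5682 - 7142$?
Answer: $\frac{474368989869}{22274378} \approx 21297.0$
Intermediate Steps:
$v = -12826$ ($v = -2 - 12824 = -12826$)
$I{\left(d,O \right)} = \left(O + d\right) \left(-7 + d + 2 O\right)$ ($I{\left(d,O \right)} = \left(d + O\right) \left(O - \left(7 - O - d\right)\right) = \left(O + d\right) \left(O - \left(7 - O - d\right)\right) = \left(O + d\right) \left(O + \left(-7 + O + d\right)\right) = \left(O + d\right) \left(-7 + d + 2 O\right)$)
$\left(\frac{18940}{-9254} + \frac{v}{9628}\right) + I{\left(151,-1 \right)} = \left(\frac{18940}{-9254} - \frac{12826}{9628}\right) + \left(151^{2} - -7 - 1057 + 2 \left(-1\right)^{2} + 3 \left(-1\right) 151\right) = \left(18940 \left(- \frac{1}{9254}\right) - \frac{6413}{4814}\right) + \left(22801 + 7 - 1057 + 2 \cdot 1 - 453\right) = \left(- \frac{9470}{4627} - \frac{6413}{4814}\right) + \left(22801 + 7 - 1057 + 2 - 453\right) = - \frac{75261531}{22274378} + 21300 = \frac{474368989869}{22274378}$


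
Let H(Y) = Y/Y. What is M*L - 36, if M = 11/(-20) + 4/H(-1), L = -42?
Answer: -1809/10 ≈ -180.90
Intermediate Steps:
H(Y) = 1
M = 69/20 (M = 11/(-20) + 4/1 = 11*(-1/20) + 4*1 = -11/20 + 4 = 69/20 ≈ 3.4500)
M*L - 36 = (69/20)*(-42) - 36 = -1449/10 - 36 = -1809/10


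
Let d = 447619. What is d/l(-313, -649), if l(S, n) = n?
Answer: -447619/649 ≈ -689.71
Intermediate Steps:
d/l(-313, -649) = 447619/(-649) = 447619*(-1/649) = -447619/649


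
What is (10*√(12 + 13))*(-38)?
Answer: -1900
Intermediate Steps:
(10*√(12 + 13))*(-38) = (10*√25)*(-38) = (10*5)*(-38) = 50*(-38) = -1900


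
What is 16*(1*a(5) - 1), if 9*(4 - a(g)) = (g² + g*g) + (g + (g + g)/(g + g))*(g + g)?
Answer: -1328/9 ≈ -147.56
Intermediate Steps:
a(g) = 4 - 2*g²/9 - 2*g*(1 + g)/9 (a(g) = 4 - ((g² + g*g) + (g + (g + g)/(g + g))*(g + g))/9 = 4 - ((g² + g²) + (g + (2*g)/((2*g)))*(2*g))/9 = 4 - (2*g² + (g + (2*g)*(1/(2*g)))*(2*g))/9 = 4 - (2*g² + (g + 1)*(2*g))/9 = 4 - (2*g² + (1 + g)*(2*g))/9 = 4 - (2*g² + 2*g*(1 + g))/9 = 4 + (-2*g²/9 - 2*g*(1 + g)/9) = 4 - 2*g²/9 - 2*g*(1 + g)/9)
16*(1*a(5) - 1) = 16*(1*(4 - 4/9*5² - 2/9*5) - 1) = 16*(1*(4 - 4/9*25 - 10/9) - 1) = 16*(1*(4 - 100/9 - 10/9) - 1) = 16*(1*(-74/9) - 1) = 16*(-74/9 - 1) = 16*(-83/9) = -1328/9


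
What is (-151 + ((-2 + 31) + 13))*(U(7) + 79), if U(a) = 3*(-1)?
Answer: -8284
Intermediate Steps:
U(a) = -3
(-151 + ((-2 + 31) + 13))*(U(7) + 79) = (-151 + ((-2 + 31) + 13))*(-3 + 79) = (-151 + (29 + 13))*76 = (-151 + 42)*76 = -109*76 = -8284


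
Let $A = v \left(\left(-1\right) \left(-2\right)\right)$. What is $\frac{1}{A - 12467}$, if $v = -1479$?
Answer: $- \frac{1}{15425} \approx -6.483 \cdot 10^{-5}$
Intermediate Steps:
$A = -2958$ ($A = - 1479 \left(\left(-1\right) \left(-2\right)\right) = \left(-1479\right) 2 = -2958$)
$\frac{1}{A - 12467} = \frac{1}{-2958 - 12467} = \frac{1}{-15425} = - \frac{1}{15425}$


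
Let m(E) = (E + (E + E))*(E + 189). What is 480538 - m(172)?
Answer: 294262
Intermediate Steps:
m(E) = 3*E*(189 + E) (m(E) = (E + 2*E)*(189 + E) = (3*E)*(189 + E) = 3*E*(189 + E))
480538 - m(172) = 480538 - 3*172*(189 + 172) = 480538 - 3*172*361 = 480538 - 1*186276 = 480538 - 186276 = 294262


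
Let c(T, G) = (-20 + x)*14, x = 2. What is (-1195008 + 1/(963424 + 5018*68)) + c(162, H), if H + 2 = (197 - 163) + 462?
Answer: -1559393568479/1304648 ≈ -1.1953e+6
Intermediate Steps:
H = 494 (H = -2 + ((197 - 163) + 462) = -2 + (34 + 462) = -2 + 496 = 494)
c(T, G) = -252 (c(T, G) = (-20 + 2)*14 = -18*14 = -252)
(-1195008 + 1/(963424 + 5018*68)) + c(162, H) = (-1195008 + 1/(963424 + 5018*68)) - 252 = (-1195008 + 1/(963424 + 341224)) - 252 = (-1195008 + 1/1304648) - 252 = -1559064797183/1304648 - 252 = -1559393568479/1304648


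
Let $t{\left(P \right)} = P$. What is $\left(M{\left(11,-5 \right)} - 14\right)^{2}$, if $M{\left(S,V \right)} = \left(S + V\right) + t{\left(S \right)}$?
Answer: $9$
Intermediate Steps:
$M{\left(S,V \right)} = V + 2 S$ ($M{\left(S,V \right)} = \left(S + V\right) + S = V + 2 S$)
$\left(M{\left(11,-5 \right)} - 14\right)^{2} = \left(\left(-5 + 2 \cdot 11\right) - 14\right)^{2} = \left(\left(-5 + 22\right) - 14\right)^{2} = \left(17 - 14\right)^{2} = 3^{2} = 9$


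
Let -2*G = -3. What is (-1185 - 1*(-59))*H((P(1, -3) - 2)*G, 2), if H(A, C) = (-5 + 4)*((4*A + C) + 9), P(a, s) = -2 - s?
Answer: 5630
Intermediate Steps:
G = 3/2 (G = -1/2*(-3) = 3/2 ≈ 1.5000)
H(A, C) = -9 - C - 4*A (H(A, C) = -((C + 4*A) + 9) = -(9 + C + 4*A) = -9 - C - 4*A)
(-1185 - 1*(-59))*H((P(1, -3) - 2)*G, 2) = (-1185 - 1*(-59))*(-9 - 1*2 - 4*((-2 - 1*(-3)) - 2)*3/2) = (-1185 + 59)*(-9 - 2 - 4*((-2 + 3) - 2)*3/2) = -1126*(-9 - 2 - 4*(1 - 2)*3/2) = -1126*(-9 - 2 - (-4)*3/2) = -1126*(-9 - 2 - 4*(-3/2)) = -1126*(-9 - 2 + 6) = -1126*(-5) = 5630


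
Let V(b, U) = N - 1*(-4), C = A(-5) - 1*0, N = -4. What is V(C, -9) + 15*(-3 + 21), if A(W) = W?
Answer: 270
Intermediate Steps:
C = -5 (C = -5 - 1*0 = -5 + 0 = -5)
V(b, U) = 0 (V(b, U) = -4 - 1*(-4) = -4 + 4 = 0)
V(C, -9) + 15*(-3 + 21) = 0 + 15*(-3 + 21) = 0 + 15*18 = 0 + 270 = 270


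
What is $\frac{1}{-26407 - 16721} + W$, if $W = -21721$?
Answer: $- \frac{936783289}{43128} \approx -21721.0$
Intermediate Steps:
$\frac{1}{-26407 - 16721} + W = \frac{1}{-26407 - 16721} - 21721 = \frac{1}{-43128} - 21721 = - \frac{1}{43128} - 21721 = - \frac{936783289}{43128}$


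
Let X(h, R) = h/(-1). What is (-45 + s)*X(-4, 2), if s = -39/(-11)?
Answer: -1824/11 ≈ -165.82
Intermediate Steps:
s = 39/11 (s = -39*(-1/11) = 39/11 ≈ 3.5455)
X(h, R) = -h (X(h, R) = h*(-1) = -h)
(-45 + s)*X(-4, 2) = (-45 + 39/11)*(-1*(-4)) = -456/11*4 = -1824/11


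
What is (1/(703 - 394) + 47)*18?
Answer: 87144/103 ≈ 846.06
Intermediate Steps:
(1/(703 - 394) + 47)*18 = (1/309 + 47)*18 = (14524/309)*18 = 87144/103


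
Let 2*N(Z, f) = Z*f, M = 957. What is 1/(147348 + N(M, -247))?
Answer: 2/58317 ≈ 3.4295e-5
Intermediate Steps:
N(Z, f) = Z*f/2 (N(Z, f) = (Z*f)/2 = Z*f/2)
1/(147348 + N(M, -247)) = 1/(147348 + (½)*957*(-247)) = 1/(147348 - 236379/2) = 1/(58317/2) = 2/58317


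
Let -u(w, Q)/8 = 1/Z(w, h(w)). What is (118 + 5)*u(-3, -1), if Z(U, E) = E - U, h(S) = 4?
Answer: -984/7 ≈ -140.57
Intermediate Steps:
u(w, Q) = -8/(4 - w)
(118 + 5)*u(-3, -1) = (118 + 5)*(8/(-4 - 3)) = 123*(8/(-7)) = 123*(8*(-⅐)) = 123*(-8/7) = -984/7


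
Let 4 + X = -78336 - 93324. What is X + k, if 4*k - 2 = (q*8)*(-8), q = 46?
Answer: -344799/2 ≈ -1.7240e+5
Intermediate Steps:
X = -171664 (X = -4 + (-78336 - 93324) = -4 - 171660 = -171664)
k = -1471/2 (k = ½ + ((46*8)*(-8))/4 = ½ + (368*(-8))/4 = ½ + (¼)*(-2944) = ½ - 736 = -1471/2 ≈ -735.50)
X + k = -171664 - 1471/2 = -344799/2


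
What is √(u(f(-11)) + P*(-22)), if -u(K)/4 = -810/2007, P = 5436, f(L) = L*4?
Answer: 12*I*√41299377/223 ≈ 345.82*I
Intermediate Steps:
f(L) = 4*L
u(K) = 360/223 (u(K) = -(-3240)/2007 = -4*(-90/223) = 360/223)
√(u(f(-11)) + P*(-22)) = √(360/223 + 5436*(-22)) = √(360/223 - 119592) = √(-26668656/223) = 12*I*√41299377/223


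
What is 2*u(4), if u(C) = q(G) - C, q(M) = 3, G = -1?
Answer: -2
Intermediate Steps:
u(C) = 3 - C
2*u(4) = 2*(3 - 1*4) = 2*(3 - 4) = 2*(-1) = -2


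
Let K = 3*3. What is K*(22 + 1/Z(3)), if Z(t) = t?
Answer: 201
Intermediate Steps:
K = 9
K*(22 + 1/Z(3)) = 9*(22 + 1/3) = 9*(67/3) = 201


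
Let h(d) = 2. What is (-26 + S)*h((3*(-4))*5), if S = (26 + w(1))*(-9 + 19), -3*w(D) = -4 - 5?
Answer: 528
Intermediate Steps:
w(D) = 3 (w(D) = -(-4 - 5)/3 = -⅓*(-9) = 3)
S = 290 (S = (26 + 3)*(-9 + 19) = 29*10 = 290)
(-26 + S)*h((3*(-4))*5) = (-26 + 290)*2 = 264*2 = 528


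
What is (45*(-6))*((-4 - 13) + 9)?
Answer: 2160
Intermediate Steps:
(45*(-6))*((-4 - 13) + 9) = -270*(-17 + 9) = -270*(-8) = 2160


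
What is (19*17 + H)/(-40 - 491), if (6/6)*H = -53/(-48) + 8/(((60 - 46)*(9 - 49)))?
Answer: -544471/892080 ≈ -0.61034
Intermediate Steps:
H = 1831/1680 (H = -53/(-48) + 8/(((60 - 46)*(9 - 49))) = -53*(-1/48) + 8/((14*(-40))) = 53/48 + 8/(-560) = 53/48 + 8*(-1/560) = 53/48 - 1/70 = 1831/1680 ≈ 1.0899)
(19*17 + H)/(-40 - 491) = (19*17 + 1831/1680)/(-40 - 491) = (323 + 1831/1680)/(-531) = (544471/1680)*(-1/531) = -544471/892080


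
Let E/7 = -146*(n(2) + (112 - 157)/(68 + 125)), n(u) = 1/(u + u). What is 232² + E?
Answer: 20769421/386 ≈ 53807.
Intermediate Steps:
n(u) = 1/(2*u)
E = -6643/386 (E = 7*(-146*((½)/2 + (112 - 157)/(68 + 125))) = 7*(-146*((½)*(½) - 45/193)) = 7*(-146*(¼ - 45*1/193)) = 7*(-146*(¼ - 45/193)) = 7*(-146*13/772) = 7*(-949/386) = -6643/386 ≈ -17.210)
232² + E = 232² - 6643/386 = 53824 - 6643/386 = 20769421/386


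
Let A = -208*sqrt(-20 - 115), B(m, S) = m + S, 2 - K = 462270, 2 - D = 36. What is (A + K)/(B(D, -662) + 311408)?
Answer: -115567/77678 - 78*I*sqrt(15)/38839 ≈ -1.4878 - 0.0077781*I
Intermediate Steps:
D = -34 (D = 2 - 1*36 = 2 - 36 = -34)
K = -462268 (K = 2 - 1*462270 = 2 - 462270 = -462268)
B(m, S) = S + m
A = -624*I*sqrt(15) ≈ -2416.7*I
(A + K)/(B(D, -662) + 311408) = (-624*I*sqrt(15) - 462268)/((-662 - 34) + 311408) = (-462268 - 624*I*sqrt(15))/(-696 + 311408) = (-462268 - 624*I*sqrt(15))/310712 = (-462268 - 624*I*sqrt(15))*(1/310712) = -115567/77678 - 78*I*sqrt(15)/38839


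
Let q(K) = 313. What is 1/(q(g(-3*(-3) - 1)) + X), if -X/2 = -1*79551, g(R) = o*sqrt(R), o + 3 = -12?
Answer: 1/159415 ≈ 6.2729e-6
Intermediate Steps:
o = -15 (o = -3 - 12 = -15)
g(R) = -15*sqrt(R)
X = 159102 (X = -(-2)*79551 = -2*(-79551) = 159102)
1/(q(g(-3*(-3) - 1)) + X) = 1/(313 + 159102) = 1/159415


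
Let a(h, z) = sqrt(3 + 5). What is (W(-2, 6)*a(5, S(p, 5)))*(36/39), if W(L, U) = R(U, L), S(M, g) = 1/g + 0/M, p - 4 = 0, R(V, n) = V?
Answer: 144*sqrt(2)/13 ≈ 15.665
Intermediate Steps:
p = 4 (p = 4 + 0 = 4)
S(M, g) = 1/g (S(M, g) = 1/g + 0 = 1/g)
W(L, U) = U
a(h, z) = 2*sqrt(2) (a(h, z) = sqrt(8) = 2*sqrt(2))
(W(-2, 6)*a(5, S(p, 5)))*(36/39) = (6*(2*sqrt(2)))*(36/39) = (12*sqrt(2))*(36*(1/39)) = (12*sqrt(2))*(12/13) = 144*sqrt(2)/13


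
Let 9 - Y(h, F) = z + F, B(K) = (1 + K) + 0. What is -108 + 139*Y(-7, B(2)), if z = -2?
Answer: 1004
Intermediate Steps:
B(K) = 1 + K
Y(h, F) = 11 - F (Y(h, F) = 9 - (-2 + F) = 9 + (2 - F) = 11 - F)
-108 + 139*Y(-7, B(2)) = -108 + 139*(11 - (1 + 2)) = -108 + 139*(11 - 1*3) = -108 + 139*(11 - 3) = -108 + 139*8 = -108 + 1112 = 1004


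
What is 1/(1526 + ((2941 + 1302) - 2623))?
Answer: 1/3146 ≈ 0.00031786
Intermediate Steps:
1/(1526 + ((2941 + 1302) - 2623)) = 1/(1526 + (4243 - 2623)) = 1/(1526 + 1620) = 1/3146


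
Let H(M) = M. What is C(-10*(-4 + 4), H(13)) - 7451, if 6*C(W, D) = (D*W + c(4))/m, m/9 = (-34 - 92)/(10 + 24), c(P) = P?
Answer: -12674185/1701 ≈ -7451.0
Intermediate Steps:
m = -567/17 (m = 9*((-34 - 92)/(10 + 24)) = 9*(-126/34) = 9*(-126*1/34) = 9*(-63/17) = -567/17 ≈ -33.353)
C(W, D) = -34/1701 - 17*D*W/3402 (C(W, D) = ((D*W + 4)/(-567/17))/6 = ((4 + D*W)*(-17/567))/6 = (-68/567 - 17*D*W/567)/6 = -34/1701 - 17*D*W/3402)
C(-10*(-4 + 4), H(13)) - 7451 = (-34/1701 - 17/3402*13*(-10*(-4 + 4))) - 7451 = (-34/1701 - 17/3402*13*(-10*0)) - 7451 = (-34/1701 - 17/3402*13*0) - 7451 = (-34/1701 + 0) - 7451 = -34/1701 - 7451 = -12674185/1701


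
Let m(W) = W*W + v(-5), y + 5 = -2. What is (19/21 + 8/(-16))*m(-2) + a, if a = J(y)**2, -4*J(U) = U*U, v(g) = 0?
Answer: 50965/336 ≈ 151.68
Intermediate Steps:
y = -7 (y = -5 - 2 = -7)
J(U) = -U**2/4 (J(U) = -U*U/4 = -U**2/4)
m(W) = W**2 (m(W) = W*W + 0 = W**2 + 0 = W**2)
a = 2401/16 (a = (-1/4*(-7)**2)**2 = (-1/4*49)**2 = (-49/4)**2 = 2401/16 ≈ 150.06)
(19/21 + 8/(-16))*m(-2) + a = (19/21 + 8/(-16))*(-2)**2 + 2401/16 = (19*(1/21) + 8*(-1/16))*4 + 2401/16 = (19/21 - 1/2)*4 + 2401/16 = (17/42)*4 + 2401/16 = 34/21 + 2401/16 = 50965/336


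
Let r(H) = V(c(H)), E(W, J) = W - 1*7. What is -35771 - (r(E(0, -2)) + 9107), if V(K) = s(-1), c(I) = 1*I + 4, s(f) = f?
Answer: -44877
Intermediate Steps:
c(I) = 4 + I (c(I) = I + 4 = 4 + I)
V(K) = -1
E(W, J) = -7 + W (E(W, J) = W - 7 = -7 + W)
r(H) = -1
-35771 - (r(E(0, -2)) + 9107) = -35771 - (-1 + 9107) = -35771 - 1*9106 = -35771 - 9106 = -44877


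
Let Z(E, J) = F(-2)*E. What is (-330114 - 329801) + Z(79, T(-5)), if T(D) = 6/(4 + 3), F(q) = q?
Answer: -660073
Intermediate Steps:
T(D) = 6/7
Z(E, J) = -2*E
(-330114 - 329801) + Z(79, T(-5)) = (-330114 - 329801) - 2*79 = -659915 - 158 = -660073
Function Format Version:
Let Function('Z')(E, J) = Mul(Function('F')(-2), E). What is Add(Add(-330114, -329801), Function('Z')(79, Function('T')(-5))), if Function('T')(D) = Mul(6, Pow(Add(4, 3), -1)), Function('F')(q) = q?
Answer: -660073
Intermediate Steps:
Function('T')(D) = Rational(6, 7) (Function('T')(D) = Mul(6, Pow(7, -1)) = Mul(6, Rational(1, 7)) = Rational(6, 7))
Function('Z')(E, J) = Mul(-2, E)
Add(Add(-330114, -329801), Function('Z')(79, Function('T')(-5))) = Add(Add(-330114, -329801), Mul(-2, 79)) = Add(-659915, -158) = -660073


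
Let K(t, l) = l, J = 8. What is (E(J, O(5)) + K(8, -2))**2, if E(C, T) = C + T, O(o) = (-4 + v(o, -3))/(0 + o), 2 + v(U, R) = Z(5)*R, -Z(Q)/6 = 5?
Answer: 12996/25 ≈ 519.84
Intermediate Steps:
Z(Q) = -30 (Z(Q) = -6*5 = -30)
v(U, R) = -2 - 30*R
O(o) = 84/o (O(o) = (-4 + (-2 - 30*(-3)))/(0 + o) = (-4 + (-2 + 90))/o = (-4 + 88)/o = 84/o)
(E(J, O(5)) + K(8, -2))**2 = ((8 + 84/5) - 2)**2 = (124/5 - 2)**2 = (114/5)**2 = 12996/25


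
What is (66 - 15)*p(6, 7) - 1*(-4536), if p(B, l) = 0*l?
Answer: 4536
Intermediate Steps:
p(B, l) = 0
(66 - 15)*p(6, 7) - 1*(-4536) = (66 - 15)*0 - 1*(-4536) = 51*0 + 4536 = 0 + 4536 = 4536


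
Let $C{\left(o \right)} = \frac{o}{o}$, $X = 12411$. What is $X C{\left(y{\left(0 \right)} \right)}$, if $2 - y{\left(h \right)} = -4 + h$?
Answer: $12411$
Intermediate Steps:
$y{\left(h \right)} = 6 - h$ ($y{\left(h \right)} = 2 - \left(-4 + h\right) = 6 - h$)
$C{\left(o \right)} = 1$
$X C{\left(y{\left(0 \right)} \right)} = 12411 \cdot 1 = 12411$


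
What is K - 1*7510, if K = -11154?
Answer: -18664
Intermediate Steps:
K - 1*7510 = -11154 - 1*7510 = -11154 - 7510 = -18664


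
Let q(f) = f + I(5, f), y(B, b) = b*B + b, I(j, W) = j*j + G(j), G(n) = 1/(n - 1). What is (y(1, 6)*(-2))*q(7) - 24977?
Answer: -25751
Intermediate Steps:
G(n) = 1/(-1 + n)
I(j, W) = j² + 1/(-1 + j) (I(j, W) = j*j + 1/(-1 + j) = j² + 1/(-1 + j))
y(B, b) = b + B*b (y(B, b) = B*b + b = b + B*b)
q(f) = 101/4 + f (q(f) = f + (1 + 5²*(-1 + 5))/(-1 + 5) = f + (1 + 25*4)/4 = f + (1 + 100)/4 = f + (¼)*101 = f + 101/4 = 101/4 + f)
(y(1, 6)*(-2))*q(7) - 24977 = ((6*(1 + 1))*(-2))*(101/4 + 7) - 24977 = ((6*2)*(-2))*(129/4) - 24977 = (12*(-2))*(129/4) - 24977 = -24*129/4 - 24977 = -774 - 24977 = -25751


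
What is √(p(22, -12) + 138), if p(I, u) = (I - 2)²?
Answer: √538 ≈ 23.195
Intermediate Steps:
p(I, u) = (-2 + I)²
√(p(22, -12) + 138) = √((-2 + 22)² + 138) = √(20² + 138) = √(400 + 138) = √538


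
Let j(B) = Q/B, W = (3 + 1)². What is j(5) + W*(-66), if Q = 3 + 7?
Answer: -1054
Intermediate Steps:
Q = 10
W = 16 (W = 4² = 16)
j(B) = 10/B
j(5) + W*(-66) = 10/5 + 16*(-66) = 10*(⅕) - 1056 = 2 - 1056 = -1054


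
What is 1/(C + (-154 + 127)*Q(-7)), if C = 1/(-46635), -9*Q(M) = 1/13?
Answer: 606255/139892 ≈ 4.3337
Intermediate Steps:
Q(M) = -1/117 (Q(M) = -⅑/13 = -⅑*1/13 = -1/117)
C = -1/46635 ≈ -2.1443e-5
1/(C + (-154 + 127)*Q(-7)) = 1/(-1/46635 + (-154 + 127)*(-1/117)) = 1/(-1/46635 - 27*(-1/117)) = 1/(-1/46635 + 3/13) = 1/(139892/606255) = 606255/139892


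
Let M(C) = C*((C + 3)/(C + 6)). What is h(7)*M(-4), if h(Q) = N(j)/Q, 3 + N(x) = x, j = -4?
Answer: -2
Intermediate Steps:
N(x) = -3 + x
h(Q) = -7/Q (h(Q) = (-3 - 4)/Q = -7/Q)
M(C) = C*(3 + C)/(6 + C) (M(C) = C*((3 + C)/(6 + C)) = C*(3 + C)/(6 + C))
h(7)*M(-4) = (-7/7)*(-4*(3 - 4)/(6 - 4)) = (-7*⅐)*(-4*(-1)/2) = -(-4)*(-1)/2 = -1*2 = -2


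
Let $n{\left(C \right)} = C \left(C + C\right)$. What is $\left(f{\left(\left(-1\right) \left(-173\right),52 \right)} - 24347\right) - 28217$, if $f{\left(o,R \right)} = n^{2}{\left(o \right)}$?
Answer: $3582927600$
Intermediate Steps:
$n{\left(C \right)} = 2 C^{2}$ ($n{\left(C \right)} = C 2 C = 2 C^{2}$)
$f{\left(o,R \right)} = 4 o^{4}$ ($f{\left(o,R \right)} = \left(2 o^{2}\right)^{2} = 4 o^{4}$)
$\left(f{\left(\left(-1\right) \left(-173\right),52 \right)} - 24347\right) - 28217 = \left(4 \left(\left(-1\right) \left(-173\right)\right)^{4} - 24347\right) - 28217 = \left(4 \cdot 173^{4} - 24347\right) - 28217 = \left(4 \cdot 895745041 - 24347\right) - 28217 = \left(3582980164 - 24347\right) - 28217 = 3582955817 - 28217 = 3582927600$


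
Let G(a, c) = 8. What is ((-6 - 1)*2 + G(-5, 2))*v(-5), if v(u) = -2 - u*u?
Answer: 162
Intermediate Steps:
v(u) = -2 - u**2
((-6 - 1)*2 + G(-5, 2))*v(-5) = ((-6 - 1)*2 + 8)*(-2 - 1*(-5)**2) = (-7*2 + 8)*(-2 - 1*25) = (-14 + 8)*(-2 - 25) = -6*(-27) = 162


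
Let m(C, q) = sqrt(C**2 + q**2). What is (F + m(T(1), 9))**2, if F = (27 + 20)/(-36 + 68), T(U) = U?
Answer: 86177/1024 + 47*sqrt(82)/16 ≈ 110.76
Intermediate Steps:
F = 47/32 ≈ 1.4688
(F + m(T(1), 9))**2 = (47/32 + sqrt(1**2 + 9**2))**2 = (47/32 + sqrt(1 + 81))**2 = (47/32 + sqrt(82))**2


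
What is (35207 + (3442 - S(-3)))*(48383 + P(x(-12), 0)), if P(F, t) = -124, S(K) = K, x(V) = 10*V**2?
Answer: 1865306868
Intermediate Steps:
(35207 + (3442 - S(-3)))*(48383 + P(x(-12), 0)) = (35207 + (3442 - 1*(-3)))*(48383 - 124) = (35207 + (3442 + 3))*48259 = (35207 + 3445)*48259 = 38652*48259 = 1865306868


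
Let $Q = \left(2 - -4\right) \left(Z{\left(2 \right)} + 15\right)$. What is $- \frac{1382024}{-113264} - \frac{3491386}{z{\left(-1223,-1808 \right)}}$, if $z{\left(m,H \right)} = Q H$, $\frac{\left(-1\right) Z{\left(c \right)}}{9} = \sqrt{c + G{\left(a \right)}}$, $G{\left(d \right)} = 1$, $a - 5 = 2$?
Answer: $- \frac{58977766919}{230378976} - \frac{1745693 \sqrt{3}}{10848} \approx -534.73$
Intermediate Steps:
$a = 7$ ($a = 5 + 2 = 7$)
$Z{\left(c \right)} = - 9 \sqrt{1 + c}$ ($Z{\left(c \right)} = - 9 \sqrt{c + 1} = - 9 \sqrt{1 + c}$)
$Q = 90 - 54 \sqrt{3}$ ($Q = \left(2 - -4\right) \left(- 9 \sqrt{1 + 2} + 15\right) = \left(2 + 4\right) \left(- 9 \sqrt{3} + 15\right) = 6 \left(15 - 9 \sqrt{3}\right) = 90 - 54 \sqrt{3} \approx -3.5307$)
$z{\left(m,H \right)} = H \left(90 - 54 \sqrt{3}\right)$ ($z{\left(m,H \right)} = \left(90 - 54 \sqrt{3}\right) H = H \left(90 - 54 \sqrt{3}\right)$)
$- \frac{1382024}{-113264} - \frac{3491386}{z{\left(-1223,-1808 \right)}} = - \frac{1382024}{-113264} - \frac{3491386}{18 \left(-1808\right) \left(5 - 3 \sqrt{3}\right)} = \left(-1382024\right) \left(- \frac{1}{113264}\right) - \frac{3491386}{-162720 + 97632 \sqrt{3}} = \frac{172753}{14158} - \frac{3491386}{-162720 + 97632 \sqrt{3}}$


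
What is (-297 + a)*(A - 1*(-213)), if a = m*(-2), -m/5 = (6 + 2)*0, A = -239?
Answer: 7722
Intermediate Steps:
m = 0 (m = -5*(6 + 2)*0 = -40*0 = -5*0 = 0)
a = 0 (a = 0*(-2) = 0)
(-297 + a)*(A - 1*(-213)) = (-297 + 0)*(-239 - 1*(-213)) = -297*(-239 + 213) = -297*(-26) = 7722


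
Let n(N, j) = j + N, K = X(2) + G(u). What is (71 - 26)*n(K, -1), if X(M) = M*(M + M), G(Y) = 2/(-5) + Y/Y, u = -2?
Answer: 342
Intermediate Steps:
G(Y) = ⅗ (G(Y) = 2*(-⅕) + 1 = -⅖ + 1 = ⅗)
X(M) = 2*M² (X(M) = M*(2*M) = 2*M²)
K = 43/5 (K = 2*2² + ⅗ = 2*4 + ⅗ = 8 + ⅗ = 43/5 ≈ 8.6000)
n(N, j) = N + j
(71 - 26)*n(K, -1) = (71 - 26)*(43/5 - 1) = 45*(38/5) = 342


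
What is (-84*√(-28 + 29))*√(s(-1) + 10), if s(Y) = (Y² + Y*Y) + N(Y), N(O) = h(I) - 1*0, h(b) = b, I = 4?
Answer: -336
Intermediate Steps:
N(O) = 4 (N(O) = 4 - 1*0 = 4 + 0 = 4)
s(Y) = 4 + 2*Y² (s(Y) = (Y² + Y*Y) + 4 = (Y² + Y²) + 4 = 2*Y² + 4 = 4 + 2*Y²)
(-84*√(-28 + 29))*√(s(-1) + 10) = (-84*√(-28 + 29))*√((4 + 2*(-1)²) + 10) = (-84*√1)*√((4 + 2*1) + 10) = (-84*1)*√((4 + 2) + 10) = -84*√(6 + 10) = -84*√16 = -84*4 = -336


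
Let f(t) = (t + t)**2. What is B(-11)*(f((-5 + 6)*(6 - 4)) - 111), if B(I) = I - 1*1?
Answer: 1140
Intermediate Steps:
B(I) = -1 + I (B(I) = I - 1 = -1 + I)
f(t) = 4*t**2 (f(t) = (2*t)**2 = 4*t**2)
B(-11)*(f((-5 + 6)*(6 - 4)) - 111) = (-1 - 11)*(4*((-5 + 6)*(6 - 4))**2 - 111) = -12*(4*(1*2)**2 - 111) = -12*(4*2**2 - 111) = -12*(4*4 - 111) = -12*(16 - 111) = -12*(-95) = 1140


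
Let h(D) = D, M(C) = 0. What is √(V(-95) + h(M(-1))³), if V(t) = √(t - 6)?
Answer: 101^(¼)*√I ≈ 2.2416 + 2.2416*I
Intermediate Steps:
V(t) = √(-6 + t)
√(V(-95) + h(M(-1))³) = √(√(-6 - 95) + 0³) = √(√(-101) + 0) = √(I*√101 + 0) = √(I*√101) = 101^(¼)*√I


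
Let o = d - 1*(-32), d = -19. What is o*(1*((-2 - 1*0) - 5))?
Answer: -91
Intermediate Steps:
o = 13 (o = -19 - 1*(-32) = -19 + 32 = 13)
o*(1*((-2 - 1*0) - 5)) = 13*(1*((-2 - 1*0) - 5)) = 13*(1*((-2 + 0) - 5)) = 13*(1*(-2 - 5)) = 13*(1*(-7)) = 13*(-7) = -91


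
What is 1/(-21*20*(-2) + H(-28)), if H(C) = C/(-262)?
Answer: 131/110054 ≈ 0.0011903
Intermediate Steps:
H(C) = -C/262 (H(C) = C*(-1/262) = -C/262)
1/(-21*20*(-2) + H(-28)) = 1/(-21*20*(-2) - 1/262*(-28)) = 1/(-420*(-2) + 14/131) = 1/(840 + 14/131) = 1/(110054/131) = 131/110054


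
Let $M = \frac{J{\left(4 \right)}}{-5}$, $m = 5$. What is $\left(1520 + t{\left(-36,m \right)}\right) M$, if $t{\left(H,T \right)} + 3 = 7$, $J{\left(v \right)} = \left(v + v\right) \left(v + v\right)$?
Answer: $- \frac{97536}{5} \approx -19507.0$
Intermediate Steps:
$J{\left(v \right)} = 4 v^{2}$ ($J{\left(v \right)} = 2 v 2 v = 4 v^{2}$)
$t{\left(H,T \right)} = 4$ ($t{\left(H,T \right)} = -3 + 7 = 4$)
$M = - \frac{64}{5}$ ($M = \frac{4 \cdot 4^{2}}{-5} = - \frac{4 \cdot 16}{5} = \left(- \frac{1}{5}\right) 64 = - \frac{64}{5} \approx -12.8$)
$\left(1520 + t{\left(-36,m \right)}\right) M = \left(1520 + 4\right) \left(- \frac{64}{5}\right) = 1524 \left(- \frac{64}{5}\right) = - \frac{97536}{5}$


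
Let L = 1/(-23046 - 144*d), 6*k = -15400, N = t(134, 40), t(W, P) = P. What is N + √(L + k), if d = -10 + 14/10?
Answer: 40 + I*√30515833184790/109038 ≈ 40.0 + 50.662*I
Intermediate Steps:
N = 40
d = -43/5 (d = -10 + 14*(⅒) = -10 + 7/5 = -43/5 ≈ -8.6000)
k = -7700/3 (k = (⅙)*(-15400) = -7700/3 ≈ -2566.7)
L = -5/109038 (L = 1/(-23046 - 144*(-43/5)) = 1/(-23046 + 6192/5) = 1/(-109038/5) = -5/109038 ≈ -4.5856e-5)
N + √(L + k) = 40 + √(-5/109038 - 7700/3) = 40 + √(-279864205/109038) = 40 + I*√30515833184790/109038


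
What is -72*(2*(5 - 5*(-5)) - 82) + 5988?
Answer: 7572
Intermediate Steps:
-72*(2*(5 - 5*(-5)) - 82) + 5988 = -72*(2*(5 + 25) - 82) + 5988 = -72*(2*30 - 82) + 5988 = -72*(60 - 82) + 5988 = -72*(-22) + 5988 = 1584 + 5988 = 7572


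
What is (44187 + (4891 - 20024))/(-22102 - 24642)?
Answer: -14527/23372 ≈ -0.62156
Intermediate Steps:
(44187 + (4891 - 20024))/(-22102 - 24642) = (44187 - 15133)/(-46744) = 29054*(-1/46744) = -14527/23372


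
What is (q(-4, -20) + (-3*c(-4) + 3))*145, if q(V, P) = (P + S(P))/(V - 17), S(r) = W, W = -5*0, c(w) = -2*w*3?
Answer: -207205/21 ≈ -9866.9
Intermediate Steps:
c(w) = -6*w
W = 0
S(r) = 0
q(V, P) = P/(-17 + V) (q(V, P) = (P + 0)/(V - 17) = P/(-17 + V))
(q(-4, -20) + (-3*c(-4) + 3))*145 = (-20/(-17 - 4) + (-(-18)*(-4) + 3))*145 = (-20/(-21) + (-3*24 + 3))*145 = (-20*(-1/21) + (-72 + 3))*145 = (20/21 - 69)*145 = -1429/21*145 = -207205/21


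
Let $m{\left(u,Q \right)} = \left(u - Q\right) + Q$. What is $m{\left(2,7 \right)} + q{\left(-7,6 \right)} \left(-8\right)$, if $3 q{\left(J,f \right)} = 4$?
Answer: $- \frac{26}{3} \approx -8.6667$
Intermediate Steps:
$q{\left(J,f \right)} = \frac{4}{3}$ ($q{\left(J,f \right)} = \frac{1}{3} \cdot 4 = \frac{4}{3}$)
$m{\left(u,Q \right)} = u$
$m{\left(2,7 \right)} + q{\left(-7,6 \right)} \left(-8\right) = 2 + \frac{4}{3} \left(-8\right) = 2 - \frac{32}{3} = - \frac{26}{3}$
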